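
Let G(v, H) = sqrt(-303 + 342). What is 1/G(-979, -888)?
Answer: sqrt(39)/39 ≈ 0.16013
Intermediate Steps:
G(v, H) = sqrt(39)
1/G(-979, -888) = 1/(sqrt(39)) = sqrt(39)/39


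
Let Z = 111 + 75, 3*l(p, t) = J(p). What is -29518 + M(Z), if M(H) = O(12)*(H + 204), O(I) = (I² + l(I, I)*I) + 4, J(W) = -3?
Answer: 23522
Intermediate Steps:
l(p, t) = -1 (l(p, t) = (⅓)*(-3) = -1)
Z = 186
O(I) = 4 + I² - I (O(I) = (I² - I) + 4 = 4 + I² - I)
M(H) = 27744 + 136*H (M(H) = (4 + 12² - 1*12)*(H + 204) = (4 + 144 - 12)*(204 + H) = 136*(204 + H) = 27744 + 136*H)
-29518 + M(Z) = -29518 + (27744 + 136*186) = -29518 + (27744 + 25296) = -29518 + 53040 = 23522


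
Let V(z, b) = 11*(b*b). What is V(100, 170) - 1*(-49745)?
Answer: 367645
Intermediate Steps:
V(z, b) = 11*b²
V(100, 170) - 1*(-49745) = 11*170² - 1*(-49745) = 11*28900 + 49745 = 317900 + 49745 = 367645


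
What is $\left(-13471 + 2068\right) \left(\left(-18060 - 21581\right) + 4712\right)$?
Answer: $398295387$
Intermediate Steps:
$\left(-13471 + 2068\right) \left(\left(-18060 - 21581\right) + 4712\right) = - 11403 \left(-39641 + 4712\right) = \left(-11403\right) \left(-34929\right) = 398295387$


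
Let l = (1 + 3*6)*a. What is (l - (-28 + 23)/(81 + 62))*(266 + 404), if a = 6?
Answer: 10925690/143 ≈ 76403.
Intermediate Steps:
l = 114 (l = (1 + 3*6)*6 = (1 + 18)*6 = 19*6 = 114)
(l - (-28 + 23)/(81 + 62))*(266 + 404) = (114 - (-28 + 23)/(81 + 62))*(266 + 404) = (114 - (-5)/143)*670 = (114 - 1*(-5/143))*670 = (114 + 5/143)*670 = (16307/143)*670 = 10925690/143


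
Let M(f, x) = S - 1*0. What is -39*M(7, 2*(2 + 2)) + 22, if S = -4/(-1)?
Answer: -134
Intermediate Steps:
S = 4 (S = -4*(-1) = 4)
M(f, x) = 4 (M(f, x) = 4 - 1*0 = 4 + 0 = 4)
-39*M(7, 2*(2 + 2)) + 22 = -39*4 + 22 = -156 + 22 = -134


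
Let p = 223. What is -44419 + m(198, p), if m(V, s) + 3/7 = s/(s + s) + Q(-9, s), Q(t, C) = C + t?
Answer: -618869/14 ≈ -44205.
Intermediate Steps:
m(V, s) = -125/14 + s (m(V, s) = -3/7 + (s/(s + s) + (s - 9)) = -3/7 + (s/((2*s)) + (-9 + s)) = -3/7 + ((1/(2*s))*s + (-9 + s)) = -3/7 + (½ + (-9 + s)) = -3/7 + (-17/2 + s) = -125/14 + s)
-44419 + m(198, p) = -44419 + (-125/14 + 223) = -44419 + 2997/14 = -618869/14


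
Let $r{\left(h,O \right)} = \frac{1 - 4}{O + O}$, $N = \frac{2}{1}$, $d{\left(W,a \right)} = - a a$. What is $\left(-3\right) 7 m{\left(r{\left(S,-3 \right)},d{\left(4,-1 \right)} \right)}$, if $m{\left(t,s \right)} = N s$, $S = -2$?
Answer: $42$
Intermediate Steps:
$d{\left(W,a \right)} = - a^{2}$
$N = 2$ ($N = 2 \cdot 1 = 2$)
$r{\left(h,O \right)} = - \frac{3}{2 O}$
$m{\left(t,s \right)} = 2 s$
$\left(-3\right) 7 m{\left(r{\left(S,-3 \right)},d{\left(4,-1 \right)} \right)} = \left(-3\right) 7 \cdot 2 \left(- \left(-1\right)^{2}\right) = - 21 \cdot 2 \left(\left(-1\right) 1\right) = - 21 \cdot 2 \left(-1\right) = \left(-21\right) \left(-2\right) = 42$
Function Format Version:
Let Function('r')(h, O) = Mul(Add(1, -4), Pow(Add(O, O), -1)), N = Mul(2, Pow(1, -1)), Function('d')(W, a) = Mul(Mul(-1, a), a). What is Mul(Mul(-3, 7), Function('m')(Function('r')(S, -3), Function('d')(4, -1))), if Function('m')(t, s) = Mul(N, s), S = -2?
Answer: 42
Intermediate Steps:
Function('d')(W, a) = Mul(-1, Pow(a, 2))
N = 2 (N = Mul(2, 1) = 2)
Function('r')(h, O) = Mul(Rational(-3, 2), Pow(O, -1)) (Function('r')(h, O) = Mul(-3, Pow(Mul(2, O), -1)) = Mul(-3, Mul(Rational(1, 2), Pow(O, -1))) = Mul(Rational(-3, 2), Pow(O, -1)))
Function('m')(t, s) = Mul(2, s)
Mul(Mul(-3, 7), Function('m')(Function('r')(S, -3), Function('d')(4, -1))) = Mul(Mul(-3, 7), Mul(2, Mul(-1, Pow(-1, 2)))) = Mul(-21, Mul(2, Mul(-1, 1))) = Mul(-21, Mul(2, -1)) = Mul(-21, -2) = 42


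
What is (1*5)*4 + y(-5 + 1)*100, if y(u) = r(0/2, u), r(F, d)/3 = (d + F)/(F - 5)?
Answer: 260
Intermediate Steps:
r(F, d) = 3*(F + d)/(-5 + F) (r(F, d) = 3*((d + F)/(F - 5)) = 3*((F + d)/(-5 + F)) = 3*(F + d)/(-5 + F))
y(u) = -3*u/5 (y(u) = 3*(0/2 + u)/(-5 + 0/2) = 3*(0*(1/2) + u)/(-5 + 0*(1/2)) = 3*(0 + u)/(-5 + 0) = 3*u/(-5) = 3*(-1/5)*u = -3*u/5)
(1*5)*4 + y(-5 + 1)*100 = (1*5)*4 - 3*(-5 + 1)/5*100 = 5*4 - 3/5*(-4)*100 = 20 + (12/5)*100 = 20 + 240 = 260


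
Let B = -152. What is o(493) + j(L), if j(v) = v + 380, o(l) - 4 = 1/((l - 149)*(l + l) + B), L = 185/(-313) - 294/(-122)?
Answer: 2497458227109/6473137976 ≈ 385.82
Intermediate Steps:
L = 34726/19093 (L = 185*(-1/313) - 294*(-1/122) = -185/313 + 147/61 = 34726/19093 ≈ 1.8188)
o(l) = 4 + 1/(-152 + 2*l*(-149 + l)) (o(l) = 4 + 1/((l - 149)*(l + l) - 152) = 4 + 1/((-149 + l)*(2*l) - 152) = 4 + 1/(2*l*(-149 + l) - 152) = 4 + 1/(-152 + 2*l*(-149 + l)))
j(v) = 380 + v
o(493) + j(L) = (607 - 8*493² + 1192*493)/(2*(76 - 1*493² + 149*493)) + (380 + 34726/19093) = (607 - 8*243049 + 587656)/(2*(76 - 1*243049 + 73457)) + 7290066/19093 = (607 - 1944392 + 587656)/(2*(76 - 243049 + 73457)) + 7290066/19093 = (½)*(-1356129)/(-169516) + 7290066/19093 = (½)*(-1/169516)*(-1356129) + 7290066/19093 = 1356129/339032 + 7290066/19093 = 2497458227109/6473137976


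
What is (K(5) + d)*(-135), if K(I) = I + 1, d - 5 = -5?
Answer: -810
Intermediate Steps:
d = 0 (d = 5 - 5 = 0)
K(I) = 1 + I
(K(5) + d)*(-135) = ((1 + 5) + 0)*(-135) = (6 + 0)*(-135) = 6*(-135) = -810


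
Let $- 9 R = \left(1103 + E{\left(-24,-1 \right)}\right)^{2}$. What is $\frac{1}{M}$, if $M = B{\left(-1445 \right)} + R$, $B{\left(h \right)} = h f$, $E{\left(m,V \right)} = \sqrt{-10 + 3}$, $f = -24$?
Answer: $- \frac{4070169}{409060876688} + \frac{9927 i \sqrt{7}}{409060876688} \approx -9.95 \cdot 10^{-6} + 6.4206 \cdot 10^{-8} i$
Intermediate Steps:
$E{\left(m,V \right)} = i \sqrt{7}$ ($E{\left(m,V \right)} = \sqrt{-7} = i \sqrt{7}$)
$R = - \frac{\left(1103 + i \sqrt{7}\right)^{2}}{9} \approx -1.3518 \cdot 10^{5} - 648.5 i$
$B{\left(h \right)} = - 24 h$ ($B{\left(h \right)} = h \left(-24\right) = - 24 h$)
$M = 34680 - \frac{\left(1103 + i \sqrt{7}\right)^{2}}{9}$ ($M = \left(-24\right) \left(-1445\right) - \frac{\left(1103 + i \sqrt{7}\right)^{2}}{9} = 34680 - \frac{\left(1103 + i \sqrt{7}\right)^{2}}{9} \approx -1.005 \cdot 10^{5} - 648.5 i$)
$\frac{1}{M} = \frac{1}{34680 - \frac{\left(1103 + i \sqrt{7}\right)^{2}}{9}}$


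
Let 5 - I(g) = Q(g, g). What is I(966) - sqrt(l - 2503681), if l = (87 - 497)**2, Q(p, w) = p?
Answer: -961 - 3*I*sqrt(259509) ≈ -961.0 - 1528.3*I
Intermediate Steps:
I(g) = 5 - g
l = 168100 (l = (-410)**2 = 168100)
I(966) - sqrt(l - 2503681) = (5 - 1*966) - sqrt(168100 - 2503681) = (5 - 966) - sqrt(-2335581) = -961 - 3*I*sqrt(259509)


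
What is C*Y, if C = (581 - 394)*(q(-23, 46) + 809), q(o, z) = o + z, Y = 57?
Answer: 8868288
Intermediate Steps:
C = 155584 (C = (581 - 394)*((-23 + 46) + 809) = 187*(23 + 809) = 187*832 = 155584)
C*Y = 155584*57 = 8868288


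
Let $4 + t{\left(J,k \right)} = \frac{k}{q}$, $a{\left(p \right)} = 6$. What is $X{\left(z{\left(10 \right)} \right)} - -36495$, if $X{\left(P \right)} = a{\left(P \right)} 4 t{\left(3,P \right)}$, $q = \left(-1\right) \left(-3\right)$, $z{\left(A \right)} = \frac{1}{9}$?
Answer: $\frac{327599}{9} \approx 36400.0$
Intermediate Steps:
$z{\left(A \right)} = \frac{1}{9}$
$q = 3$
$t{\left(J,k \right)} = -4 + \frac{k}{3}$
$X{\left(P \right)} = -96 + 8 P$ ($X{\left(P \right)} = 6 \cdot 4 \left(-4 + \frac{P}{3}\right) = 24 \left(-4 + \frac{P}{3}\right) = -96 + 8 P$)
$X{\left(z{\left(10 \right)} \right)} - -36495 = \left(-96 + 8 \cdot \frac{1}{9}\right) - -36495 = \left(-96 + \frac{8}{9}\right) + 36495 = - \frac{856}{9} + 36495 = \frac{327599}{9}$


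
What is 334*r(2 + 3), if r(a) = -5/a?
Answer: -334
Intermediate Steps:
334*r(2 + 3) = 334*(-5/(2 + 3)) = 334*(-5/5) = 334*(-5*⅕) = 334*(-1) = -334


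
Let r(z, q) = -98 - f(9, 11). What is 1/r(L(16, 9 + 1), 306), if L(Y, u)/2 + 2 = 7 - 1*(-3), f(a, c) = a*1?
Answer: -1/107 ≈ -0.0093458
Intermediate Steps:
f(a, c) = a
L(Y, u) = 16 (L(Y, u) = -4 + 2*(7 - 1*(-3)) = -4 + 2*(7 + 3) = -4 + 2*10 = -4 + 20 = 16)
r(z, q) = -107 (r(z, q) = -98 - 1*9 = -98 - 9 = -107)
1/r(L(16, 9 + 1), 306) = 1/(-107) = -1/107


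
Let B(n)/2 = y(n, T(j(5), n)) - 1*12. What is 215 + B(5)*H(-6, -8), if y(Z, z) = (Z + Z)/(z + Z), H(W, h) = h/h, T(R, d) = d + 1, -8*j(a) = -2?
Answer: 2121/11 ≈ 192.82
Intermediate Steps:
j(a) = ¼ (j(a) = -⅛*(-2) = ¼)
T(R, d) = 1 + d
H(W, h) = 1
y(Z, z) = 2*Z/(Z + z) (y(Z, z) = (2*Z)/(Z + z) = 2*Z/(Z + z))
B(n) = -24 + 4*n/(1 + 2*n) (B(n) = 2*(2*n/(n + (1 + n)) - 1*12) = 2*(2*n/(1 + 2*n) - 12) = 2*(-12 + 2*n/(1 + 2*n)) = -24 + 4*n/(1 + 2*n))
215 + B(5)*H(-6, -8) = 215 + (4*(-6 - 11*5)/(1 + 2*5))*1 = 215 + (4*(-6 - 55)/(1 + 10))*1 = 215 + (4*(-61)/11)*1 = 215 + (4*(1/11)*(-61))*1 = 215 - 244/11*1 = 215 - 244/11 = 2121/11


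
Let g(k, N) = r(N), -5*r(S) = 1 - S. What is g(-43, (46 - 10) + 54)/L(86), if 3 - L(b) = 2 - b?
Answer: 89/435 ≈ 0.20460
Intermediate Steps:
r(S) = -⅕ + S/5 (r(S) = -(1 - S)/5 = -⅕ + S/5)
g(k, N) = -⅕ + N/5
L(b) = 1 + b (L(b) = 3 - (2 - b) = 3 + (-2 + b) = 1 + b)
g(-43, (46 - 10) + 54)/L(86) = (-⅕ + ((46 - 10) + 54)/5)/(1 + 86) = (-⅕ + (36 + 54)/5)/87 = (-⅕ + (⅕)*90)*(1/87) = (-⅕ + 18)*(1/87) = (89/5)*(1/87) = 89/435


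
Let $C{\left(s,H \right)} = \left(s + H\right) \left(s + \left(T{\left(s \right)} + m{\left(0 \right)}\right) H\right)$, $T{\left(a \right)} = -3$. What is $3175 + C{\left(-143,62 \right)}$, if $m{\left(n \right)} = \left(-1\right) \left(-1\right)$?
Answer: $24802$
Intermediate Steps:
$m{\left(n \right)} = 1$
$C{\left(s,H \right)} = \left(H + s\right) \left(s - 2 H\right)$ ($C{\left(s,H \right)} = \left(s + H\right) \left(s + \left(-3 + 1\right) H\right) = \left(H + s\right) \left(s - 2 H\right)$)
$3175 + C{\left(-143,62 \right)} = 3175 - \left(-20449 - 8866 + 7688\right) = 3175 + \left(20449 - 7688 + 8866\right) = 3175 + 21627 = 24802$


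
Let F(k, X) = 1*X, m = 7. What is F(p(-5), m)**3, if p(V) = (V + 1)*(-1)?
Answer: 343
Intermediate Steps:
p(V) = -1 - V (p(V) = (1 + V)*(-1) = -1 - V)
F(k, X) = X
F(p(-5), m)**3 = 7**3 = 343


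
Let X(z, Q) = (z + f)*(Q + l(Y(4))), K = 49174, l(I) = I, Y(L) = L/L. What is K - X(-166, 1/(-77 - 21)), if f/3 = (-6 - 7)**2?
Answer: 4785975/98 ≈ 48837.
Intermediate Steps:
Y(L) = 1
f = 507 (f = 3*(-6 - 7)**2 = 3*(-13)**2 = 3*169 = 507)
X(z, Q) = (1 + Q)*(507 + z) (X(z, Q) = (z + 507)*(Q + 1) = (507 + z)*(1 + Q) = (1 + Q)*(507 + z))
K - X(-166, 1/(-77 - 21)) = 49174 - (507 - 166 + 507/(-77 - 21) - 166/(-77 - 21)) = 49174 - (507 - 166 + 507/(-98) - 166/(-98)) = 49174 - (507 - 166 + 507*(-1/98) - 1/98*(-166)) = 49174 - (507 - 166 - 507/98 + 83/49) = 49174 - 1*33077/98 = 49174 - 33077/98 = 4785975/98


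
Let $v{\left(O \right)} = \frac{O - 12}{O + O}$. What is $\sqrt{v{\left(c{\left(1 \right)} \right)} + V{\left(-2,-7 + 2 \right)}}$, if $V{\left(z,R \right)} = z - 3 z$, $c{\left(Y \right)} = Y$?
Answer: $\frac{i \sqrt{6}}{2} \approx 1.2247 i$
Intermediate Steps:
$v{\left(O \right)} = \frac{-12 + O}{2 O}$
$V{\left(z,R \right)} = - 2 z$
$\sqrt{v{\left(c{\left(1 \right)} \right)} + V{\left(-2,-7 + 2 \right)}} = \sqrt{\frac{-12 + 1}{2 \cdot 1} - -4} = \sqrt{\frac{1}{2} \cdot 1 \left(-11\right) + 4} = \sqrt{- \frac{11}{2} + 4} = \sqrt{- \frac{3}{2}} = \frac{i \sqrt{6}}{2}$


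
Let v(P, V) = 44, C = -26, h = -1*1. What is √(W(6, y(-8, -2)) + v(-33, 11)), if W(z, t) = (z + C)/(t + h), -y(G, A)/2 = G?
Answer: 8*√6/3 ≈ 6.5320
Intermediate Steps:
h = -1
y(G, A) = -2*G
W(z, t) = (-26 + z)/(-1 + t) (W(z, t) = (z - 26)/(t - 1) = (-26 + z)/(-1 + t))
√(W(6, y(-8, -2)) + v(-33, 11)) = √((-26 + 6)/(-1 - 2*(-8)) + 44) = √(-20/(-1 + 16) + 44) = √(-20/15 + 44) = √((1/15)*(-20) + 44) = √(-4/3 + 44) = √(128/3) = 8*√6/3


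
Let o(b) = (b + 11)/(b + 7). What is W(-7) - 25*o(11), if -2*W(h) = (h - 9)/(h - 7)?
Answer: -1961/63 ≈ -31.127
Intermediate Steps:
W(h) = -(-9 + h)/(2*(-7 + h)) (W(h) = -(h - 9)/(2*(h - 7)) = -(-9 + h)/(2*(-7 + h)))
o(b) = (11 + b)/(7 + b)
W(-7) - 25*o(11) = (9 - 1*(-7))/(2*(-7 - 7)) - 25*(11 + 11)/(7 + 11) = (½)*(9 + 7)/(-14) - 25*22/18 = (½)*(-1/14)*16 - 25*22/18 = -4/7 - 25*11/9 = -4/7 - 275/9 = -1961/63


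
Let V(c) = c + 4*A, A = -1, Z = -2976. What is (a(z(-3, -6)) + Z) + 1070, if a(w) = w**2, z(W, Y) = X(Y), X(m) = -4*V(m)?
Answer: -306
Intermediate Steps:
V(c) = -4 + c (V(c) = c + 4*(-1) = c - 4 = -4 + c)
X(m) = 16 - 4*m (X(m) = -4*(-4 + m) = 16 - 4*m)
z(W, Y) = 16 - 4*Y
(a(z(-3, -6)) + Z) + 1070 = ((16 - 4*(-6))**2 - 2976) + 1070 = ((16 + 24)**2 - 2976) + 1070 = (40**2 - 2976) + 1070 = (1600 - 2976) + 1070 = -1376 + 1070 = -306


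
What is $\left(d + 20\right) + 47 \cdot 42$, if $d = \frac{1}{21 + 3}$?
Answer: $\frac{47857}{24} \approx 1994.0$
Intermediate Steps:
$d = \frac{1}{24} \approx 0.041667$
$\left(d + 20\right) + 47 \cdot 42 = \left(\frac{1}{24} + 20\right) + 47 \cdot 42 = \frac{481}{24} + 1974 = \frac{47857}{24}$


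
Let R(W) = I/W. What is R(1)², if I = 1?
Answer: 1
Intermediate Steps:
R(W) = 1/W
R(1)² = (1/1)² = 1² = 1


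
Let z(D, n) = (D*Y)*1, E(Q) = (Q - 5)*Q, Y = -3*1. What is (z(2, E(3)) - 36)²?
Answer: 1764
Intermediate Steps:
Y = -3
E(Q) = Q*(-5 + Q) (E(Q) = (-5 + Q)*Q = Q*(-5 + Q))
z(D, n) = -3*D (z(D, n) = (D*(-3))*1 = -3*D*1 = -3*D)
(z(2, E(3)) - 36)² = (-3*2 - 36)² = (-6 - 36)² = (-42)² = 1764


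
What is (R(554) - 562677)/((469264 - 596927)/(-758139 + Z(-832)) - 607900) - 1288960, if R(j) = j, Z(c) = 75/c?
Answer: -494246232776491184711/383446024196084 ≈ -1.2890e+6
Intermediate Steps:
(R(554) - 562677)/((469264 - 596927)/(-758139 + Z(-832)) - 607900) - 1288960 = (554 - 562677)/((469264 - 596927)/(-758139 + 75/(-832)) - 607900) - 1288960 = -562123/(-127663/(-758139 + 75*(-1/832)) - 607900) - 1288960 = -562123/(-127663/(-758139 - 75/832) - 607900) - 1288960 = -562123/(-127663/(-630771723/832) - 607900) - 1288960 = -562123/(-127663*(-832/630771723) - 607900) - 1288960 = -562123/(106215616/630771723 - 607900) - 1288960 = -562123/(-383446024196084/630771723) - 1288960 = -562123*(-630771723/383446024196084) - 1288960 = 354571293247929/383446024196084 - 1288960 = -494246232776491184711/383446024196084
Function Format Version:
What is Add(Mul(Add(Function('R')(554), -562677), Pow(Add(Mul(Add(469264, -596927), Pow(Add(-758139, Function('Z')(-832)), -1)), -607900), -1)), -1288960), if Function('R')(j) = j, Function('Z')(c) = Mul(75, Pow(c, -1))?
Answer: Rational(-494246232776491184711, 383446024196084) ≈ -1.2890e+6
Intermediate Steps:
Add(Mul(Add(Function('R')(554), -562677), Pow(Add(Mul(Add(469264, -596927), Pow(Add(-758139, Function('Z')(-832)), -1)), -607900), -1)), -1288960) = Add(Mul(Add(554, -562677), Pow(Add(Mul(Add(469264, -596927), Pow(Add(-758139, Mul(75, Pow(-832, -1))), -1)), -607900), -1)), -1288960) = Add(Mul(-562123, Pow(Add(Mul(-127663, Pow(Add(-758139, Mul(75, Rational(-1, 832))), -1)), -607900), -1)), -1288960) = Add(Mul(-562123, Pow(Add(Mul(-127663, Pow(Add(-758139, Rational(-75, 832)), -1)), -607900), -1)), -1288960) = Add(Mul(-562123, Pow(Add(Mul(-127663, Pow(Rational(-630771723, 832), -1)), -607900), -1)), -1288960) = Add(Mul(-562123, Pow(Add(Mul(-127663, Rational(-832, 630771723)), -607900), -1)), -1288960) = Add(Mul(-562123, Pow(Add(Rational(106215616, 630771723), -607900), -1)), -1288960) = Add(Mul(-562123, Pow(Rational(-383446024196084, 630771723), -1)), -1288960) = Add(Mul(-562123, Rational(-630771723, 383446024196084)), -1288960) = Add(Rational(354571293247929, 383446024196084), -1288960) = Rational(-494246232776491184711, 383446024196084)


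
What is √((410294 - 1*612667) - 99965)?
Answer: I*√302338 ≈ 549.85*I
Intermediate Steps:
√((410294 - 1*612667) - 99965) = √((410294 - 612667) - 99965) = √(-202373 - 99965) = √(-302338) = I*√302338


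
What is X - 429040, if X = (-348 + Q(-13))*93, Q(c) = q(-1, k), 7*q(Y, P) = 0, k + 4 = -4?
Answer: -461404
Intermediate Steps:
k = -8 (k = -4 - 4 = -8)
q(Y, P) = 0 (q(Y, P) = (⅐)*0 = 0)
Q(c) = 0
X = -32364 (X = (-348 + 0)*93 = -348*93 = -32364)
X - 429040 = -32364 - 429040 = -461404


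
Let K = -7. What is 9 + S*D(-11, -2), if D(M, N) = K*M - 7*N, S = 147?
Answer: 13386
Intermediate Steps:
D(M, N) = -7*M - 7*N
9 + S*D(-11, -2) = 9 + 147*(-7*(-11) - 7*(-2)) = 9 + 147*(77 + 14) = 9 + 147*91 = 9 + 13377 = 13386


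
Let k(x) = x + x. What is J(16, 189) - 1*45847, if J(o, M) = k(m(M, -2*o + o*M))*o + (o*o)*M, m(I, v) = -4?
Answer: 2409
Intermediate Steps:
k(x) = 2*x
J(o, M) = -8*o + M*o**2 (J(o, M) = (2*(-4))*o + (o*o)*M = -8*o + o**2*M = -8*o + M*o**2)
J(16, 189) - 1*45847 = 16*(-8 + 189*16) - 1*45847 = 16*(-8 + 3024) - 45847 = 16*3016 - 45847 = 48256 - 45847 = 2409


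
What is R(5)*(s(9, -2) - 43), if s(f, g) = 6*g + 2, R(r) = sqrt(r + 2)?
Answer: -53*sqrt(7) ≈ -140.22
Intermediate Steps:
R(r) = sqrt(2 + r)
s(f, g) = 2 + 6*g
R(5)*(s(9, -2) - 43) = sqrt(2 + 5)*((2 + 6*(-2)) - 43) = sqrt(7)*((2 - 12) - 43) = sqrt(7)*(-10 - 43) = sqrt(7)*(-53) = -53*sqrt(7)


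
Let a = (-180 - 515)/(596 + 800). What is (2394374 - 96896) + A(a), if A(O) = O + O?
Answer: 1603638949/698 ≈ 2.2975e+6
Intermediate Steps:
a = -695/1396 ≈ -0.49785
A(O) = 2*O
(2394374 - 96896) + A(a) = (2394374 - 96896) + 2*(-695/1396) = 2297478 - 695/698 = 1603638949/698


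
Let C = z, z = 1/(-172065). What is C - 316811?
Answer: -54512084716/172065 ≈ -3.1681e+5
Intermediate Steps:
z = -1/172065 ≈ -5.8118e-6
C = -1/172065 ≈ -5.8118e-6
C - 316811 = -1/172065 - 316811 = -54512084716/172065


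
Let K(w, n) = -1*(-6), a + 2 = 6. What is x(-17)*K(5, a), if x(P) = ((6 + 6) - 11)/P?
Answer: -6/17 ≈ -0.35294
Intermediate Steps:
a = 4 (a = -2 + 6 = 4)
K(w, n) = 6
x(P) = 1/P (x(P) = (12 - 11)/P = 1/P)
x(-17)*K(5, a) = 6/(-17) = -1/17*6 = -6/17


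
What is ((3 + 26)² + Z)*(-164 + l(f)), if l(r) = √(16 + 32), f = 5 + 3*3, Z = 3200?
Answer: -662724 + 16164*√3 ≈ -6.3473e+5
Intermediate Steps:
f = 14 (f = 5 + 9 = 14)
l(r) = 4*√3 (l(r) = √48 = 4*√3)
((3 + 26)² + Z)*(-164 + l(f)) = ((3 + 26)² + 3200)*(-164 + 4*√3) = (29² + 3200)*(-164 + 4*√3) = (841 + 3200)*(-164 + 4*√3) = 4041*(-164 + 4*√3) = -662724 + 16164*√3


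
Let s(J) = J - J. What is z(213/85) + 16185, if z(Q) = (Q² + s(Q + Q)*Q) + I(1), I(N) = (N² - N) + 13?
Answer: 117075919/7225 ≈ 16204.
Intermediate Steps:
I(N) = 13 + N² - N
s(J) = 0
z(Q) = 13 + Q² (z(Q) = (Q² + 0*Q) + (13 + 1² - 1*1) = (Q² + 0) + (13 + 1 - 1) = Q² + 13 = 13 + Q²)
z(213/85) + 16185 = (13 + (213/85)²) + 16185 = (13 + 45369/7225) + 16185 = 139294/7225 + 16185 = 117075919/7225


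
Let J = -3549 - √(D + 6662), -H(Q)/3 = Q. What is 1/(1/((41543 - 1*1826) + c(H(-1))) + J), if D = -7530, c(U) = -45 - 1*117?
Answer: -2776379175585/9854048659503668 + 1564598025*I*√217/9854048659503668 ≈ -0.00028175 + 2.3389e-6*I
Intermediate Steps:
H(Q) = -3*Q
c(U) = -162 (c(U) = -45 - 117 = -162)
J = -3549 - 2*I*√217 (J = -3549 - √(-7530 + 6662) = -3549 - √(-868) = -3549 - 2*I*√217 ≈ -3549.0 - 29.462*I)
1/(1/((41543 - 1*1826) + c(H(-1))) + J) = 1/(1/((41543 - 1*1826) - 162) + (-3549 - 2*I*√217)) = 1/(1/((41543 - 1826) - 162) + (-3549 - 2*I*√217)) = 1/(1/(39717 - 162) + (-3549 - 2*I*√217)) = 1/(1/39555 + (-3549 - 2*I*√217)) = 1/(-140380694/39555 - 2*I*√217)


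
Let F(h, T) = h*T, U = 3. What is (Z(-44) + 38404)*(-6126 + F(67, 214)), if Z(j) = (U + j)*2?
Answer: 314700264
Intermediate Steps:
Z(j) = 6 + 2*j (Z(j) = (3 + j)*2 = 6 + 2*j)
F(h, T) = T*h
(Z(-44) + 38404)*(-6126 + F(67, 214)) = ((6 + 2*(-44)) + 38404)*(-6126 + 214*67) = ((6 - 88) + 38404)*(-6126 + 14338) = (-82 + 38404)*8212 = 38322*8212 = 314700264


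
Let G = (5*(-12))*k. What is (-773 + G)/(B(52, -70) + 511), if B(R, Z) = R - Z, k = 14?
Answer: -1613/633 ≈ -2.5482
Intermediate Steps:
G = -840 (G = (5*(-12))*14 = -60*14 = -840)
(-773 + G)/(B(52, -70) + 511) = (-773 - 840)/((52 - 1*(-70)) + 511) = -1613/((52 + 70) + 511) = -1613/(122 + 511) = -1613/633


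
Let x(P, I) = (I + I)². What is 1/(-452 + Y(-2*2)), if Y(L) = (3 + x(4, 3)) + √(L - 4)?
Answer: -413/170577 - 2*I*√2/170577 ≈ -0.0024212 - 1.6582e-5*I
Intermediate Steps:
x(P, I) = 4*I² (x(P, I) = (2*I)² = 4*I²)
Y(L) = 39 + √(-4 + L) (Y(L) = (3 + 4*3²) + √(L - 4) = (3 + 4*9) + √(-4 + L) = (3 + 36) + √(-4 + L) = 39 + √(-4 + L))
1/(-452 + Y(-2*2)) = 1/(-452 + (39 + √(-4 - 2*2))) = 1/(-452 + (39 + √(-4 - 4))) = 1/(-452 + (39 + √(-8))) = 1/(-452 + (39 + 2*I*√2)) = 1/(-413 + 2*I*√2)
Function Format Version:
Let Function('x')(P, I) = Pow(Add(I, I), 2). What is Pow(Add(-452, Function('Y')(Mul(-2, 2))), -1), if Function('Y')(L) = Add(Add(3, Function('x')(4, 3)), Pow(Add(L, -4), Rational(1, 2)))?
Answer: Add(Rational(-413, 170577), Mul(Rational(-2, 170577), I, Pow(2, Rational(1, 2)))) ≈ Add(-0.0024212, Mul(-1.6582e-5, I))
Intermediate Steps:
Function('x')(P, I) = Mul(4, Pow(I, 2)) (Function('x')(P, I) = Pow(Mul(2, I), 2) = Mul(4, Pow(I, 2)))
Function('Y')(L) = Add(39, Pow(Add(-4, L), Rational(1, 2))) (Function('Y')(L) = Add(Add(3, Mul(4, Pow(3, 2))), Pow(Add(L, -4), Rational(1, 2))) = Add(Add(3, Mul(4, 9)), Pow(Add(-4, L), Rational(1, 2))) = Add(Add(3, 36), Pow(Add(-4, L), Rational(1, 2))) = Add(39, Pow(Add(-4, L), Rational(1, 2))))
Pow(Add(-452, Function('Y')(Mul(-2, 2))), -1) = Pow(Add(-452, Add(39, Pow(Add(-4, Mul(-2, 2)), Rational(1, 2)))), -1) = Pow(Add(-452, Add(39, Pow(Add(-4, -4), Rational(1, 2)))), -1) = Pow(Add(-452, Add(39, Pow(-8, Rational(1, 2)))), -1) = Pow(Add(-452, Add(39, Mul(2, I, Pow(2, Rational(1, 2))))), -1) = Pow(Add(-413, Mul(2, I, Pow(2, Rational(1, 2)))), -1)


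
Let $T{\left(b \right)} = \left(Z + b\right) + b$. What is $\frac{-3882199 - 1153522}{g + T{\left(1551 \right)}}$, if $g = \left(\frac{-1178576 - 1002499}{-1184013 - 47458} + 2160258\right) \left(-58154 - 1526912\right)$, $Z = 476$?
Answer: $\frac{6201344375591}{4216746733252900900} \approx 1.4706 \cdot 10^{-6}$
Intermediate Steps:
$T{\left(b \right)} = 476 + 2 b$ ($T{\left(b \right)} = \left(476 + b\right) + b = 476 + 2 b$)
$g = - \frac{4216746737659104138}{1231471}$ ($g = \left(- \frac{2181075}{-1231471} + 2160258\right) \left(-1585066\right) = \left(\left(-2181075\right) \left(- \frac{1}{1231471}\right) + 2160258\right) \left(-1585066\right) = \left(\frac{2181075}{1231471} + 2160258\right) \left(-1585066\right) = \frac{2660297260593}{1231471} \left(-1585066\right) = - \frac{4216746737659104138}{1231471} \approx -3.4242 \cdot 10^{12}$)
$\frac{-3882199 - 1153522}{g + T{\left(1551 \right)}} = \frac{-3882199 - 1153522}{- \frac{4216746737659104138}{1231471} + \left(476 + 2 \cdot 1551\right)} = - \frac{5035721}{- \frac{4216746737659104138}{1231471} + \left(476 + 3102\right)} = - \frac{5035721}{- \frac{4216746737659104138}{1231471} + 3578} = - \frac{5035721}{- \frac{4216746733252900900}{1231471}} = \left(-5035721\right) \left(- \frac{1231471}{4216746733252900900}\right) = \frac{6201344375591}{4216746733252900900}$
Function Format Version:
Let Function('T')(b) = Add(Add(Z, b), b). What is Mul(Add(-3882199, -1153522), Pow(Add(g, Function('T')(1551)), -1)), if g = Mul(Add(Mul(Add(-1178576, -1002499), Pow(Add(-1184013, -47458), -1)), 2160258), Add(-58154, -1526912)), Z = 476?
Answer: Rational(6201344375591, 4216746733252900900) ≈ 1.4706e-6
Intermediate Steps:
Function('T')(b) = Add(476, Mul(2, b)) (Function('T')(b) = Add(Add(476, b), b) = Add(476, Mul(2, b)))
g = Rational(-4216746737659104138, 1231471) (g = Mul(Add(Mul(-2181075, Pow(-1231471, -1)), 2160258), -1585066) = Mul(Add(Mul(-2181075, Rational(-1, 1231471)), 2160258), -1585066) = Mul(Add(Rational(2181075, 1231471), 2160258), -1585066) = Mul(Rational(2660297260593, 1231471), -1585066) = Rational(-4216746737659104138, 1231471) ≈ -3.4242e+12)
Mul(Add(-3882199, -1153522), Pow(Add(g, Function('T')(1551)), -1)) = Mul(Add(-3882199, -1153522), Pow(Add(Rational(-4216746737659104138, 1231471), Add(476, Mul(2, 1551))), -1)) = Mul(-5035721, Pow(Add(Rational(-4216746737659104138, 1231471), Add(476, 3102)), -1)) = Mul(-5035721, Pow(Add(Rational(-4216746737659104138, 1231471), 3578), -1)) = Mul(-5035721, Pow(Rational(-4216746733252900900, 1231471), -1)) = Mul(-5035721, Rational(-1231471, 4216746733252900900)) = Rational(6201344375591, 4216746733252900900)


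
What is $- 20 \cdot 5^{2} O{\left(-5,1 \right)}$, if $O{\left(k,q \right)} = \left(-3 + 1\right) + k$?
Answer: $3500$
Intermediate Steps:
$O{\left(k,q \right)} = -2 + k$
$- 20 \cdot 5^{2} O{\left(-5,1 \right)} = - 20 \cdot 5^{2} \left(-2 - 5\right) = \left(-20\right) 25 \left(-7\right) = \left(-500\right) \left(-7\right) = 3500$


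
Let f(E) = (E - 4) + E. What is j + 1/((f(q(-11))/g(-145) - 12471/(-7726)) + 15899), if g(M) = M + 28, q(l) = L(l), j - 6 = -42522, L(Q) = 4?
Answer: -611091057921534/14373202061 ≈ -42516.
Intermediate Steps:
j = -42516 (j = 6 - 42522 = -42516)
q(l) = 4
g(M) = 28 + M
f(E) = -4 + 2*E (f(E) = (-4 + E) + E = -4 + 2*E)
j + 1/((f(q(-11))/g(-145) - 12471/(-7726)) + 15899) = -42516 + 1/(((-4 + 2*4)/(28 - 145) - 12471/(-7726)) + 15899) = -42516 + 1/(((-4 + 8)/(-117) - 12471*(-1/7726)) + 15899) = -42516 + 1/((4*(-1/117) + 12471/7726) + 15899) = -42516 + 1/((-4/117 + 12471/7726) + 15899) = -42516 + 1/(1428203/903942 + 15899) = -42516 + 1/(14373202061/903942) = -42516 + 903942/14373202061 = -611091057921534/14373202061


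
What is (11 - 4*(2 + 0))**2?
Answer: 9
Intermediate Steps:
(11 - 4*(2 + 0))**2 = (11 - 4*2)**2 = (11 - 8)**2 = 3**2 = 9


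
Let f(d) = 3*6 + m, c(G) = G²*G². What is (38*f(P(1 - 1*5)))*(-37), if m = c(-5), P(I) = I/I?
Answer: -904058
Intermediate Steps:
P(I) = 1
c(G) = G⁴
m = 625 (m = (-5)⁴ = 625)
f(d) = 643 (f(d) = 3*6 + 625 = 18 + 625 = 643)
(38*f(P(1 - 1*5)))*(-37) = (38*643)*(-37) = 24434*(-37) = -904058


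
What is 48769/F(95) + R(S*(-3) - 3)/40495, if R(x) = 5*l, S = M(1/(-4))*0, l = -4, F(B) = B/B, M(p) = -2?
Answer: 394980127/8099 ≈ 48769.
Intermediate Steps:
F(B) = 1
S = 0 (S = -2*0 = 0)
R(x) = -20 (R(x) = 5*(-4) = -20)
48769/F(95) + R(S*(-3) - 3)/40495 = 48769/1 - 20/40495 = 48769*1 - 20*1/40495 = 48769 - 4/8099 = 394980127/8099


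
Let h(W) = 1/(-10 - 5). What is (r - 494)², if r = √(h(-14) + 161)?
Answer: (7410 - √36210)²/225 ≈ 2.3166e+5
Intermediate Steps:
h(W) = -1/15 (h(W) = 1/(-15) = -1/15)
r = √36210/15 (r = √(-1/15 + 161) = √(2414/15) = √36210/15 ≈ 12.686)
(r - 494)² = (√36210/15 - 494)² = (-494 + √36210/15)²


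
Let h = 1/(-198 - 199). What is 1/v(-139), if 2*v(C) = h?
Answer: -794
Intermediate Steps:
h = -1/397 (h = 1/(-397) = -1/397 ≈ -0.0025189)
v(C) = -1/794 (v(C) = (1/2)*(-1/397) = -1/794)
1/v(-139) = 1/(-1/794) = -794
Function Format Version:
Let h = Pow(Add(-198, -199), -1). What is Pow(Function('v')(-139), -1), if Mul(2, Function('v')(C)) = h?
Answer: -794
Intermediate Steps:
h = Rational(-1, 397) (h = Pow(-397, -1) = Rational(-1, 397) ≈ -0.0025189)
Function('v')(C) = Rational(-1, 794) (Function('v')(C) = Mul(Rational(1, 2), Rational(-1, 397)) = Rational(-1, 794))
Pow(Function('v')(-139), -1) = Pow(Rational(-1, 794), -1) = -794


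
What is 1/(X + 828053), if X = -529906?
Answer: 1/298147 ≈ 3.3540e-6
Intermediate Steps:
1/(X + 828053) = 1/(-529906 + 828053) = 1/298147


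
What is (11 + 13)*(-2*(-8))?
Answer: 384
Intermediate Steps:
(11 + 13)*(-2*(-8)) = 24*16 = 384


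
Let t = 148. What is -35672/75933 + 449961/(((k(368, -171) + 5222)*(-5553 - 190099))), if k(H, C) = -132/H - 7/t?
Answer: -217077770918753/461648548199718 ≈ -0.47022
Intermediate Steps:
k(H, C) = -7/148 - 132/H (k(H, C) = -132/H - 7/148 = -7/148 - 132/H)
-35672/75933 + 449961/(((k(368, -171) + 5222)*(-5553 - 190099))) = -35672/75933 + 449961/((((-7/148 - 132/368) + 5222)*(-5553 - 190099))) = -35672*1/75933 + 449961/((((-7/148 - 132*1/368) + 5222)*(-195652))) = -2744/5841 + 449961/((((-7/148 - 33/92) + 5222)*(-195652))) = -2744/5841 + 449961/(((-691/1702 + 5222)*(-195652))) = -2744/5841 + 449961/(((8887153/1702)*(-195652))) = -2744/5841 + 449961/(-869394629378/851) = -2744/5841 + 449961*(-851/869394629378) = -2744/5841 - 382916811/869394629378 = -217077770918753/461648548199718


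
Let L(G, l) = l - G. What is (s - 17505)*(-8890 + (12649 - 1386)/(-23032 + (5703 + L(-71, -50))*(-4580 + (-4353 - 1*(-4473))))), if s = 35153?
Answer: -71587199506094/456287 ≈ -1.5689e+8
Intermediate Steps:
(s - 17505)*(-8890 + (12649 - 1386)/(-23032 + (5703 + L(-71, -50))*(-4580 + (-4353 - 1*(-4473))))) = (35153 - 17505)*(-8890 + (12649 - 1386)/(-23032 + (5703 + (-50 - 1*(-71)))*(-4580 + (-4353 - 1*(-4473))))) = 17648*(-8890 + 11263/(-23032 + (5703 + (-50 + 71))*(-4580 + (-4353 + 4473)))) = 17648*(-8890 + 11263/(-23032 + (5703 + 21)*(-4580 + 120))) = 17648*(-8890 + 11263/(-23032 + 5724*(-4460))) = 17648*(-8890 + 11263/(-23032 - 25529040)) = 17648*(-8890 + 11263/(-25552072)) = 17648*(-8890 + 11263*(-1/25552072)) = 17648*(-8890 - 1609/3650296) = 17648*(-32451133049/3650296) = -71587199506094/456287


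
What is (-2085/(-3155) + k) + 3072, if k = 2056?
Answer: 3236185/631 ≈ 5128.7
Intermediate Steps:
(-2085/(-3155) + k) + 3072 = (-2085/(-3155) + 2056) + 3072 = (-2085*(-1/3155) + 2056) + 3072 = (417/631 + 2056) + 3072 = 1297753/631 + 3072 = 3236185/631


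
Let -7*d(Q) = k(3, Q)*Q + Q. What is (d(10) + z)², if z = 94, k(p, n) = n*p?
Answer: 121104/49 ≈ 2471.5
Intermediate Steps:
d(Q) = -3*Q²/7 - Q/7 (d(Q) = -((Q*3)*Q + Q)/7 = -((3*Q)*Q + Q)/7 = -(3*Q² + Q)/7 = -(Q + 3*Q²)/7 = -3*Q²/7 - Q/7)
(d(10) + z)² = (-⅐*10*(1 + 3*10) + 94)² = (-⅐*10*(1 + 30) + 94)² = (-⅐*10*31 + 94)² = (-310/7 + 94)² = (348/7)² = 121104/49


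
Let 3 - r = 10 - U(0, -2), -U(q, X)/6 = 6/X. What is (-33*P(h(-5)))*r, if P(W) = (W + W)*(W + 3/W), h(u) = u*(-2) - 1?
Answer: -60984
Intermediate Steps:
h(u) = -1 - 2*u (h(u) = -2*u - 1 = -1 - 2*u)
P(W) = 2*W*(W + 3/W) (P(W) = (2*W)*(W + 3/W) = 2*W*(W + 3/W))
U(q, X) = -36/X
r = 11 (r = 3 - (10 - (-36)/(-2)) = 3 - (10 - (-36)*(-1)/2) = 3 - (10 - 1*18) = 3 - (10 - 18) = 3 - 1*(-8) = 3 + 8 = 11)
(-33*P(h(-5)))*r = -33*(6 + 2*(-1 - 2*(-5))**2)*11 = -33*(6 + 2*(-1 + 10)**2)*11 = -33*(6 + 2*9**2)*11 = -33*(6 + 2*81)*11 = -33*(6 + 162)*11 = -33*168*11 = -5544*11 = -60984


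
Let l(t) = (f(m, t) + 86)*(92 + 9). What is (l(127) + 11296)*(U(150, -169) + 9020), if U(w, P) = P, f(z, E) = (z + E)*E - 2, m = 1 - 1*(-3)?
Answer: 15047735567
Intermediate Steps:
m = 4 (m = 1 + 3 = 4)
f(z, E) = -2 + E*(E + z) (f(z, E) = (E + z)*E - 2 = E*(E + z) - 2 = -2 + E*(E + z))
l(t) = 8484 + 101*t² + 404*t (l(t) = ((-2 + t² + t*4) + 86)*(92 + 9) = ((-2 + t² + 4*t) + 86)*101 = (84 + t² + 4*t)*101 = 8484 + 101*t² + 404*t)
(l(127) + 11296)*(U(150, -169) + 9020) = ((8484 + 101*127² + 404*127) + 11296)*(-169 + 9020) = ((8484 + 101*16129 + 51308) + 11296)*8851 = ((8484 + 1629029 + 51308) + 11296)*8851 = (1688821 + 11296)*8851 = 1700117*8851 = 15047735567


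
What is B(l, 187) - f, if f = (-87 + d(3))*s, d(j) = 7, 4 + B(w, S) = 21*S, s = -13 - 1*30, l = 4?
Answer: 483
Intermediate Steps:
s = -43 (s = -13 - 30 = -43)
B(w, S) = -4 + 21*S
f = 3440 (f = (-87 + 7)*(-43) = -80*(-43) = 3440)
B(l, 187) - f = (-4 + 21*187) - 1*3440 = (-4 + 3927) - 3440 = 3923 - 3440 = 483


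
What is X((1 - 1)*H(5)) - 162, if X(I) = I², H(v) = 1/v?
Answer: -162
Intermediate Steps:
H(v) = 1/v
X((1 - 1)*H(5)) - 162 = ((1 - 1)/5)² - 162 = (0*(⅕))² - 162 = 0² - 162 = 0 - 162 = -162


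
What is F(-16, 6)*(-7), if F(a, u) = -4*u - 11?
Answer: 245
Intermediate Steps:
F(a, u) = -11 - 4*u
F(-16, 6)*(-7) = (-11 - 4*6)*(-7) = (-11 - 24)*(-7) = -35*(-7) = 245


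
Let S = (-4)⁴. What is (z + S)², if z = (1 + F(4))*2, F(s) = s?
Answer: 70756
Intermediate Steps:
z = 10 (z = (1 + 4)*2 = 5*2 = 10)
S = 256
(z + S)² = (10 + 256)² = 266² = 70756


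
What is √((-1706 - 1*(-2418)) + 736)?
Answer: 2*√362 ≈ 38.053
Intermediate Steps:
√((-1706 - 1*(-2418)) + 736) = √((-1706 + 2418) + 736) = √(712 + 736) = √1448 = 2*√362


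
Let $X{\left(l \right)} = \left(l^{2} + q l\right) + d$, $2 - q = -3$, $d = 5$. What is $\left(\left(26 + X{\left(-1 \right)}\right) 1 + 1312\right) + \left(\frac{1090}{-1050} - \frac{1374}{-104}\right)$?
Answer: $\frac{7377407}{5460} \approx 1351.2$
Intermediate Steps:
$q = 5$ ($q = 2 - -3 = 2 + 3 = 5$)
$X{\left(l \right)} = 5 + l^{2} + 5 l$ ($X{\left(l \right)} = \left(l^{2} + 5 l\right) + 5 = 5 + l^{2} + 5 l$)
$\left(\left(26 + X{\left(-1 \right)}\right) 1 + 1312\right) + \left(\frac{1090}{-1050} - \frac{1374}{-104}\right) = \left(\left(26 + \left(5 + \left(-1\right)^{2} + 5 \left(-1\right)\right)\right) 1 + 1312\right) + \left(\frac{1090}{-1050} - \frac{1374}{-104}\right) = \left(\left(26 + \left(5 + 1 - 5\right)\right) 1 + 1312\right) + \left(1090 \left(- \frac{1}{1050}\right) - - \frac{687}{52}\right) = \left(\left(26 + 1\right) 1 + 1312\right) + \left(- \frac{109}{105} + \frac{687}{52}\right) = \left(27 \cdot 1 + 1312\right) + \frac{66467}{5460} = \left(27 + 1312\right) + \frac{66467}{5460} = 1339 + \frac{66467}{5460} = \frac{7377407}{5460}$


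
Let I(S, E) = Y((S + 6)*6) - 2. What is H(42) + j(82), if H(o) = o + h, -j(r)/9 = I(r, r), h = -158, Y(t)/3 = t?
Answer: -14354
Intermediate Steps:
Y(t) = 3*t
I(S, E) = 106 + 18*S (I(S, E) = 3*((S + 6)*6) - 2 = 3*((6 + S)*6) - 2 = 3*(36 + 6*S) - 2 = (108 + 18*S) - 2 = 106 + 18*S)
j(r) = -954 - 162*r (j(r) = -9*(106 + 18*r) = -954 - 162*r)
H(o) = -158 + o (H(o) = o - 158 = -158 + o)
H(42) + j(82) = (-158 + 42) + (-954 - 162*82) = -116 + (-954 - 13284) = -116 - 14238 = -14354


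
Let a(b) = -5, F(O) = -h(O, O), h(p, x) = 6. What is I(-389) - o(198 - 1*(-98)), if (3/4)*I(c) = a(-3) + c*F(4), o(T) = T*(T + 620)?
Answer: -804092/3 ≈ -2.6803e+5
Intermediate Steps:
F(O) = -6 (F(O) = -1*6 = -6)
o(T) = T*(620 + T)
I(c) = -20/3 - 8*c (I(c) = 4*(-5 + c*(-6))/3 = 4*(-5 - 6*c)/3 = -20/3 - 8*c)
I(-389) - o(198 - 1*(-98)) = (-20/3 - 8*(-389)) - (198 - 1*(-98))*(620 + (198 - 1*(-98))) = (-20/3 + 3112) - (198 + 98)*(620 + (198 + 98)) = 9316/3 - 296*(620 + 296) = 9316/3 - 296*916 = 9316/3 - 1*271136 = 9316/3 - 271136 = -804092/3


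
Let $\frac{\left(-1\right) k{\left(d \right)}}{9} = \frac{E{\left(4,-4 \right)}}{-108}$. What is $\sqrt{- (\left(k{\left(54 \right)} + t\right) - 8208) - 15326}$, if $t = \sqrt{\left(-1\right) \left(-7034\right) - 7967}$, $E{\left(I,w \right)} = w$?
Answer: $\frac{\sqrt{-64059 - 9 i \sqrt{933}}}{3} \approx 0.18103 - 84.366 i$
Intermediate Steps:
$t = i \sqrt{933}$ ($t = \sqrt{7034 - 7967} = \sqrt{-933} = i \sqrt{933} \approx 30.545 i$)
$k{\left(d \right)} = - \frac{1}{3}$ ($k{\left(d \right)} = - 9 \left(- \frac{4}{-108}\right) = - 9 \left(\left(-4\right) \left(- \frac{1}{108}\right)\right) = \left(-9\right) \frac{1}{27} = - \frac{1}{3}$)
$\sqrt{- (\left(k{\left(54 \right)} + t\right) - 8208) - 15326} = \sqrt{- (\left(- \frac{1}{3} + i \sqrt{933}\right) - 8208) - 15326} = \sqrt{- (- \frac{24625}{3} + i \sqrt{933}) - 15326} = \sqrt{\left(\frac{24625}{3} - i \sqrt{933}\right) - 15326} = \sqrt{- \frac{21353}{3} - i \sqrt{933}}$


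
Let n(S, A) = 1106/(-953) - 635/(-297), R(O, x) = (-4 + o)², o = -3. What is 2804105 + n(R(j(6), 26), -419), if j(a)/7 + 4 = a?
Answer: 793676959978/283041 ≈ 2.8041e+6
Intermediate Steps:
j(a) = -28 + 7*a
R(O, x) = 49 (R(O, x) = (-4 - 3)² = (-7)² = 49)
n(S, A) = 276673/283041 (n(S, A) = 1106*(-1/953) - 635*(-1/297) = -1106/953 + 635/297 = 276673/283041)
2804105 + n(R(j(6), 26), -419) = 2804105 + 276673/283041 = 793676959978/283041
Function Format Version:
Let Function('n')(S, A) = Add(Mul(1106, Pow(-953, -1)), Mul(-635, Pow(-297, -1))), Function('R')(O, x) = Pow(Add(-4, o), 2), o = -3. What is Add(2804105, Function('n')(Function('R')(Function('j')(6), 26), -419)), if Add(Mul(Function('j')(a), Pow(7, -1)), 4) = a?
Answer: Rational(793676959978, 283041) ≈ 2.8041e+6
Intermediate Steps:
Function('j')(a) = Add(-28, Mul(7, a))
Function('R')(O, x) = 49 (Function('R')(O, x) = Pow(Add(-4, -3), 2) = Pow(-7, 2) = 49)
Function('n')(S, A) = Rational(276673, 283041) (Function('n')(S, A) = Add(Mul(1106, Rational(-1, 953)), Mul(-635, Rational(-1, 297))) = Add(Rational(-1106, 953), Rational(635, 297)) = Rational(276673, 283041))
Add(2804105, Function('n')(Function('R')(Function('j')(6), 26), -419)) = Add(2804105, Rational(276673, 283041)) = Rational(793676959978, 283041)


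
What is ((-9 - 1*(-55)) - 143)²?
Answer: 9409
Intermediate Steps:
((-9 - 1*(-55)) - 143)² = ((-9 + 55) - 143)² = (46 - 143)² = (-97)² = 9409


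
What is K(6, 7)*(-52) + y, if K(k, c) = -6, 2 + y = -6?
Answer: 304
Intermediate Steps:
y = -8 (y = -2 - 6 = -8)
K(6, 7)*(-52) + y = -6*(-52) - 8 = 312 - 8 = 304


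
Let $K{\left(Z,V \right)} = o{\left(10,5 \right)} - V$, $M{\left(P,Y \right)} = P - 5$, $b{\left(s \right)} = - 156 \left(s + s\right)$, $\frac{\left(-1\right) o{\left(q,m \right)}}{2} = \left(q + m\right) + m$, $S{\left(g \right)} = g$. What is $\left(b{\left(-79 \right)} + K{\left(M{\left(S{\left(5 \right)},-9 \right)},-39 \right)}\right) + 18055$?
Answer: $42702$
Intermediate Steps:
$o{\left(q,m \right)} = - 4 m - 2 q$ ($o{\left(q,m \right)} = - 2 \left(\left(q + m\right) + m\right) = - 2 \left(\left(m + q\right) + m\right) = - 2 \left(q + 2 m\right) = - 4 m - 2 q$)
$b{\left(s \right)} = - 312 s$ ($b{\left(s \right)} = - 156 \cdot 2 s = - 312 s$)
$M{\left(P,Y \right)} = -5 + P$ ($M{\left(P,Y \right)} = P - 5 = -5 + P$)
$K{\left(Z,V \right)} = -40 - V$ ($K{\left(Z,V \right)} = \left(\left(-4\right) 5 - 20\right) - V = \left(-20 - 20\right) - V = -40 - V$)
$\left(b{\left(-79 \right)} + K{\left(M{\left(S{\left(5 \right)},-9 \right)},-39 \right)}\right) + 18055 = \left(\left(-312\right) \left(-79\right) - 1\right) + 18055 = \left(24648 + \left(-40 + 39\right)\right) + 18055 = \left(24648 - 1\right) + 18055 = 24647 + 18055 = 42702$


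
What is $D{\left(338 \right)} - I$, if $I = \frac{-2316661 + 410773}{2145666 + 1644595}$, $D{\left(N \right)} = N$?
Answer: $\frac{1283014106}{3790261} \approx 338.5$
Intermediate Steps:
$I = - \frac{1905888}{3790261} \approx -0.50284$
$D{\left(338 \right)} - I = 338 - - \frac{1905888}{3790261} = 338 + \frac{1905888}{3790261} = \frac{1283014106}{3790261}$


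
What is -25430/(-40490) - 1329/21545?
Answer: 49407814/87235705 ≈ 0.56637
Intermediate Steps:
-25430/(-40490) - 1329/21545 = -25430*(-1/40490) - 1329*1/21545 = 2543/4049 - 1329/21545 = 49407814/87235705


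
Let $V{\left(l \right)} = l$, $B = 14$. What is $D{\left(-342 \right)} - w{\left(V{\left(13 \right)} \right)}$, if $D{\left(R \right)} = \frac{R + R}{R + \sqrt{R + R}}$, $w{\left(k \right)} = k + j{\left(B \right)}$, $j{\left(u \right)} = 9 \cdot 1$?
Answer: $- \frac{1721}{86} + \frac{3 i \sqrt{19}}{86} \approx -20.012 + 0.15205 i$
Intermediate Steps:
$j{\left(u \right)} = 9$
$w{\left(k \right)} = 9 + k$ ($w{\left(k \right)} = k + 9 = 9 + k$)
$D{\left(R \right)} = \frac{2 R}{R + \sqrt{2} \sqrt{R}}$ ($D{\left(R \right)} = \frac{2 R}{R + \sqrt{2 R}} = \frac{2 R}{R + \sqrt{2} \sqrt{R}}$)
$D{\left(-342 \right)} - w{\left(V{\left(13 \right)} \right)} = 2 \left(-342\right) \frac{1}{-342 + \sqrt{2} \sqrt{-342}} - \left(9 + 13\right) = 2 \left(-342\right) \frac{1}{-342 + \sqrt{2} \cdot 3 i \sqrt{38}} - 22 = 2 \left(-342\right) \frac{1}{-342 + 6 i \sqrt{19}} - 22 = - \frac{684}{-342 + 6 i \sqrt{19}} - 22 = -22 - \frac{684}{-342 + 6 i \sqrt{19}}$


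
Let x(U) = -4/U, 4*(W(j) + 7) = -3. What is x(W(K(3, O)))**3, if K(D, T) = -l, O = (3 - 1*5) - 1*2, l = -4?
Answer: 4096/29791 ≈ 0.13749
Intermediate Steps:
O = -4 (O = (3 - 5) - 2 = -2 - 2 = -4)
K(D, T) = 4 (K(D, T) = -1*(-4) = 4)
W(j) = -31/4 (W(j) = -7 + (1/4)*(-3) = -7 - 3/4 = -31/4)
x(W(K(3, O)))**3 = (-4/(-31/4))**3 = (-4*(-4/31))**3 = (16/31)**3 = 4096/29791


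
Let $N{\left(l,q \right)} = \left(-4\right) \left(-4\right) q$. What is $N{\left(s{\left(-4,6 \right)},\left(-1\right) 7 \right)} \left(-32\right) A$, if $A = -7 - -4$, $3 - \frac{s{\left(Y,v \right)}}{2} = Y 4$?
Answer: $-10752$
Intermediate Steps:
$s{\left(Y,v \right)} = 6 - 8 Y$ ($s{\left(Y,v \right)} = 6 - 2 Y 4 = 6 - 2 \cdot 4 Y = 6 - 8 Y$)
$N{\left(l,q \right)} = 16 q$
$A = -3$ ($A = -7 + 4 = -3$)
$N{\left(s{\left(-4,6 \right)},\left(-1\right) 7 \right)} \left(-32\right) A = 16 \left(\left(-1\right) 7\right) \left(-32\right) \left(-3\right) = 16 \left(-7\right) \left(-32\right) \left(-3\right) = \left(-112\right) \left(-32\right) \left(-3\right) = 3584 \left(-3\right) = -10752$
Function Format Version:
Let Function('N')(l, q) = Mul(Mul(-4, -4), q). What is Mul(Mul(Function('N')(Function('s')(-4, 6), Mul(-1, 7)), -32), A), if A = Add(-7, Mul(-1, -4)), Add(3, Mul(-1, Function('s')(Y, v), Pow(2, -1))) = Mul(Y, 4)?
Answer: -10752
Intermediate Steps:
Function('s')(Y, v) = Add(6, Mul(-8, Y)) (Function('s')(Y, v) = Add(6, Mul(-2, Mul(Y, 4))) = Add(6, Mul(-2, Mul(4, Y))) = Add(6, Mul(-8, Y)))
Function('N')(l, q) = Mul(16, q)
A = -3 (A = Add(-7, 4) = -3)
Mul(Mul(Function('N')(Function('s')(-4, 6), Mul(-1, 7)), -32), A) = Mul(Mul(Mul(16, Mul(-1, 7)), -32), -3) = Mul(Mul(Mul(16, -7), -32), -3) = Mul(Mul(-112, -32), -3) = Mul(3584, -3) = -10752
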